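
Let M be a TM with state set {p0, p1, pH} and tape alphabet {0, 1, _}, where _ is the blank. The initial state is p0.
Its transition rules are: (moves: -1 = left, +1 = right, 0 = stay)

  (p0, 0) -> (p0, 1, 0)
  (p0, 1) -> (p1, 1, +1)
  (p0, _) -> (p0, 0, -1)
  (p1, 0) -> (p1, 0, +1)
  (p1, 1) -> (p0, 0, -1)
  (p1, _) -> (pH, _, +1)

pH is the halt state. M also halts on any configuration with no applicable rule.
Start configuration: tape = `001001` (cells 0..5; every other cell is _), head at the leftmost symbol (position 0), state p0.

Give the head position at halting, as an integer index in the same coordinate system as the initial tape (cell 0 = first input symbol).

p0 | [0]01001__   read 0 → write 1, move 0, go to p0
p0 | [1]01001__   read 1 → write 1, move +1, go to p1
p1 | 1[0]1001__   read 0 → write 0, move +1, go to p1
p1 | 10[1]001__   read 1 → write 0, move -1, go to p0
p0 | 1[0]0001__   read 0 → write 1, move 0, go to p0
p0 | 1[1]0001__   read 1 → write 1, move +1, go to p1
p1 | 11[0]001__   read 0 → write 0, move +1, go to p1
p1 | 110[0]01__   read 0 → write 0, move +1, go to p1
p1 | 1100[0]1__   read 0 → write 0, move +1, go to p1
p1 | 11000[1]__   read 1 → write 0, move -1, go to p0
p0 | 1100[0]0__   read 0 → write 1, move 0, go to p0
p0 | 1100[1]0__   read 1 → write 1, move +1, go to p1
p1 | 11001[0]__   read 0 → write 0, move +1, go to p1
p1 | 110010[_]_   read _ → write _, move +1, go to pH
pH | 110010_[_]
At halt the head is at cell 7.

7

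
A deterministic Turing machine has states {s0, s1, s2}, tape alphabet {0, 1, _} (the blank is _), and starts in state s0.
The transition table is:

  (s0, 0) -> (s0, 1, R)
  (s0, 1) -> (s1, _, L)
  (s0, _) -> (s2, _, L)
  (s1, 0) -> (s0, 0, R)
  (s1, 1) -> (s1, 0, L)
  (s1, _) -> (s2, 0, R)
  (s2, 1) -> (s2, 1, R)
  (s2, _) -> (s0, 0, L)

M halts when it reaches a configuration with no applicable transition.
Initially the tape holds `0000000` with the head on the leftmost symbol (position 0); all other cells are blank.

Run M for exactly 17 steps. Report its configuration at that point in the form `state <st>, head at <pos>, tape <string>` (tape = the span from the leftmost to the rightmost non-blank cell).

state s1, head at -1, tape 000000_0

state=s0 head=0 tape=_[0]000000_   (s0,0)→(s0,1,R)
state=s0 head=1 tape=_1[0]00000_   (s0,0)→(s0,1,R)
state=s0 head=2 tape=_11[0]0000_   (s0,0)→(s0,1,R)
state=s0 head=3 tape=_111[0]000_   (s0,0)→(s0,1,R)
state=s0 head=4 tape=_1111[0]00_   (s0,0)→(s0,1,R)
state=s0 head=5 tape=_11111[0]0_   (s0,0)→(s0,1,R)
state=s0 head=6 tape=_111111[0]_   (s0,0)→(s0,1,R)
state=s0 head=7 tape=_1111111[_]   (s0,_)→(s2,_,L)
state=s2 head=6 tape=_111111[1]_   (s2,1)→(s2,1,R)
state=s2 head=7 tape=_1111111[_]   (s2,_)→(s0,0,L)
state=s0 head=6 tape=_111111[1]0   (s0,1)→(s1,_,L)
state=s1 head=5 tape=_11111[1]_0   (s1,1)→(s1,0,L)
state=s1 head=4 tape=_1111[1]0_0   (s1,1)→(s1,0,L)
state=s1 head=3 tape=_111[1]00_0   (s1,1)→(s1,0,L)
state=s1 head=2 tape=_11[1]000_0   (s1,1)→(s1,0,L)
state=s1 head=1 tape=_1[1]0000_0   (s1,1)→(s1,0,L)
state=s1 head=0 tape=_[1]00000_0   (s1,1)→(s1,0,L)
state=s1 head=-1 tape=[_]000000_0
After 17 steps: state s1, head at -1, tape 000000_0.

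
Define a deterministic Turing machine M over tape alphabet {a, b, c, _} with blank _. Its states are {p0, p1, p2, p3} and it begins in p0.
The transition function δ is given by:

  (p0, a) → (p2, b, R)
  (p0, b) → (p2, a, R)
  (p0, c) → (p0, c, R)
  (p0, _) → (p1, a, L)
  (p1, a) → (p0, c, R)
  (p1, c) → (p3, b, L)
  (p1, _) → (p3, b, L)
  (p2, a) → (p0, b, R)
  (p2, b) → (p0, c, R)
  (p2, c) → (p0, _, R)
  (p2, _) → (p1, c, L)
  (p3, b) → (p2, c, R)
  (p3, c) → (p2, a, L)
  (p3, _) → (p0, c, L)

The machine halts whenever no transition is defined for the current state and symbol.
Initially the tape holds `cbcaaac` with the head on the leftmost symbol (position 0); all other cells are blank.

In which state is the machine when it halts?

p1

state=p0 head=0 tape=[c]bcaaac__   (p0,c)→(p0,c,R)
state=p0 head=1 tape=c[b]caaac__   (p0,b)→(p2,a,R)
state=p2 head=2 tape=ca[c]aaac__   (p2,c)→(p0,_,R)
state=p0 head=3 tape=ca_[a]aac__   (p0,a)→(p2,b,R)
state=p2 head=4 tape=ca_b[a]ac__   (p2,a)→(p0,b,R)
state=p0 head=5 tape=ca_bb[a]c__   (p0,a)→(p2,b,R)
state=p2 head=6 tape=ca_bbb[c]__   (p2,c)→(p0,_,R)
state=p0 head=7 tape=ca_bbb_[_]_   (p0,_)→(p1,a,L)
state=p1 head=6 tape=ca_bbb[_]a_   (p1,_)→(p3,b,L)
state=p3 head=5 tape=ca_bb[b]ba_   (p3,b)→(p2,c,R)
state=p2 head=6 tape=ca_bbc[b]a_   (p2,b)→(p0,c,R)
state=p0 head=7 tape=ca_bbcc[a]_   (p0,a)→(p2,b,R)
state=p2 head=8 tape=ca_bbccb[_]   (p2,_)→(p1,c,L)
state=p1 head=7 tape=ca_bbcc[b]c
No transition is defined for (p1, b); M halts in state p1.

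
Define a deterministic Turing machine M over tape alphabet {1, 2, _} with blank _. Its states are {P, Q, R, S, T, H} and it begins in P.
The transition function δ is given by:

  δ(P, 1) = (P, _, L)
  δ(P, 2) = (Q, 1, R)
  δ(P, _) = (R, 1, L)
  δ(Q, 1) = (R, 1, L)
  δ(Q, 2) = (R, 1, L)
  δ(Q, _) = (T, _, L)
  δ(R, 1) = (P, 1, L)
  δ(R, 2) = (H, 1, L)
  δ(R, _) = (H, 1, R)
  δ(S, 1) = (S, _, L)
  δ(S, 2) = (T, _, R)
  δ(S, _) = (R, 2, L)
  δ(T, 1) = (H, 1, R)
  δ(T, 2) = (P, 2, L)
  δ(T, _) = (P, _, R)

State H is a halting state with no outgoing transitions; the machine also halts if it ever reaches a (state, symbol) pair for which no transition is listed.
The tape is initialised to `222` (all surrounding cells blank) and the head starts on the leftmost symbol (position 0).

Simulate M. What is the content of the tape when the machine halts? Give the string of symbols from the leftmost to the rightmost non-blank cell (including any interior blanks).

P | __[2]22   read 2 → write 1, move R, go to Q
Q | __1[2]2   read 2 → write 1, move L, go to R
R | __[1]12   read 1 → write 1, move L, go to P
P | _[_]112   read _ → write 1, move L, go to R
R | [_]1112   read _ → write 1, move R, go to H
H | 1[1]112
The non-blank tape span at halt is 11112.

11112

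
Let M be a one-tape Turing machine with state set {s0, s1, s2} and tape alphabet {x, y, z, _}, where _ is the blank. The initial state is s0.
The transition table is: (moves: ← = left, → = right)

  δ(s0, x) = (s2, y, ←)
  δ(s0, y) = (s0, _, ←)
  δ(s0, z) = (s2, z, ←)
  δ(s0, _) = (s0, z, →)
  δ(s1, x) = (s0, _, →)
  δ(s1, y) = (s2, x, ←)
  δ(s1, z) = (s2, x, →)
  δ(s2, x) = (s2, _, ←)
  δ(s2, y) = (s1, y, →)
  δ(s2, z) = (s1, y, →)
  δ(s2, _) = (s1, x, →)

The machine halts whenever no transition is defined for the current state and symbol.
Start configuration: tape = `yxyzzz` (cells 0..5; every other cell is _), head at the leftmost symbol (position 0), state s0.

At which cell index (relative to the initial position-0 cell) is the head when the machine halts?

s0 | _[y]xyzzz__   read y → write _, move ←, go to s0
s0 | [_]_xyzzz__   read _ → write z, move →, go to s0
s0 | z[_]xyzzz__   read _ → write z, move →, go to s0
s0 | zz[x]yzzz__   read x → write y, move ←, go to s2
s2 | z[z]yyzzz__   read z → write y, move →, go to s1
s1 | zy[y]yzzz__   read y → write x, move ←, go to s2
s2 | z[y]xyzzz__   read y → write y, move →, go to s1
s1 | zy[x]yzzz__   read x → write _, move →, go to s0
s0 | zy_[y]zzz__   read y → write _, move ←, go to s0
s0 | zy[_]_zzz__   read _ → write z, move →, go to s0
s0 | zyz[_]zzz__   read _ → write z, move →, go to s0
s0 | zyzz[z]zz__   read z → write z, move ←, go to s2
s2 | zyz[z]zzz__   read z → write y, move →, go to s1
s1 | zyzy[z]zz__   read z → write x, move →, go to s2
s2 | zyzyx[z]z__   read z → write y, move →, go to s1
s1 | zyzyxy[z]__   read z → write x, move →, go to s2
s2 | zyzyxyx[_]_   read _ → write x, move →, go to s1
s1 | zyzyxyxx[_]
At halt the head is at cell 7.

7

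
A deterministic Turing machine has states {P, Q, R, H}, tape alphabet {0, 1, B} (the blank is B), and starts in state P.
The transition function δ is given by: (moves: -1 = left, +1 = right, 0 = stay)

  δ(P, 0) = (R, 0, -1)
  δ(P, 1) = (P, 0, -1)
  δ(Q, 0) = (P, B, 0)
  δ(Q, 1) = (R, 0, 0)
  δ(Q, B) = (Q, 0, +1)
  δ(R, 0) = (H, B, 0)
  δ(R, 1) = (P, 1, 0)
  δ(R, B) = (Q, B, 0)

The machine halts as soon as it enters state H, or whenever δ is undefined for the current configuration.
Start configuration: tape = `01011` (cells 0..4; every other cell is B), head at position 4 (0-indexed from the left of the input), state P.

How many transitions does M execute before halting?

9

P | B0101[1]   read 1 → write 0, move -1, go to P
P | B010[1]0   read 1 → write 0, move -1, go to P
P | B01[0]00   read 0 → write 0, move -1, go to R
R | B0[1]000   read 1 → write 1, move 0, go to P
P | B0[1]000   read 1 → write 0, move -1, go to P
P | B[0]0000   read 0 → write 0, move -1, go to R
R | [B]00000   read B → write B, move 0, go to Q
Q | [B]00000   read B → write 0, move +1, go to Q
Q | 0[0]0000   read 0 → write B, move 0, go to P
P | 0[B]0000
M halts after 9 transitions.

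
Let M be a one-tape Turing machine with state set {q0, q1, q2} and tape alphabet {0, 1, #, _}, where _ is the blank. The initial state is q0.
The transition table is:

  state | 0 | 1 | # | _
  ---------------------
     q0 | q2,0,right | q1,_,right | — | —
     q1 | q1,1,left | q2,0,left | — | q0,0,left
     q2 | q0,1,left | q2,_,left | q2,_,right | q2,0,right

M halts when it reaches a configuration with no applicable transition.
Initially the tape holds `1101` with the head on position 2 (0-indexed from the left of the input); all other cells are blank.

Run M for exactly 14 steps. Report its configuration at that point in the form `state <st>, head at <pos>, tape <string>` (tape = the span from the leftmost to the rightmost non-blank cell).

q0 | 11[0]1   read 0 → write 0, move right, go to q2
q2 | 110[1]   read 1 → write _, move left, go to q2
q2 | 11[0]_   read 0 → write 1, move left, go to q0
q0 | 1[1]1_   read 1 → write _, move right, go to q1
q1 | 1_[1]_   read 1 → write 0, move left, go to q2
q2 | 1[_]0_   read _ → write 0, move right, go to q2
q2 | 10[0]_   read 0 → write 1, move left, go to q0
q0 | 1[0]1_   read 0 → write 0, move right, go to q2
q2 | 10[1]_   read 1 → write _, move left, go to q2
q2 | 1[0]__   read 0 → write 1, move left, go to q0
q0 | [1]1__   read 1 → write _, move right, go to q1
q1 | _[1]__   read 1 → write 0, move left, go to q2
q2 | [_]0__   read _ → write 0, move right, go to q2
q2 | 0[0]__   read 0 → write 1, move left, go to q0
q0 | [0]1__
After 14 steps: state q0, head at 0, tape 01.

state q0, head at 0, tape 01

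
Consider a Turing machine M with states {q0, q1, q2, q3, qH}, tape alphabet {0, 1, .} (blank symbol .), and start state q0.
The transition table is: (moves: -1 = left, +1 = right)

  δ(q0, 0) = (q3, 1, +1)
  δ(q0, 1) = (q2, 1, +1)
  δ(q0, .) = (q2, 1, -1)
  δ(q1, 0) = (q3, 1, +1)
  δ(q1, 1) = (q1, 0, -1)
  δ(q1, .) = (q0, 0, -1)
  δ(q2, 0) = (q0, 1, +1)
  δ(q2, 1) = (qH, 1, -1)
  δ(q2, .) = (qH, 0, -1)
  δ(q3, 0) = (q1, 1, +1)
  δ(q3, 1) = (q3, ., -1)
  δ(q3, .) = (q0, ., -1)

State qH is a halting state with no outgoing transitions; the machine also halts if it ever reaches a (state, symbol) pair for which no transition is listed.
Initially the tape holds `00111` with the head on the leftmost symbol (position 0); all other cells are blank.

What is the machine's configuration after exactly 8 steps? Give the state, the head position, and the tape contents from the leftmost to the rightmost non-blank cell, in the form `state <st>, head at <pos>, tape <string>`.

state qH, head at -4, tape 01000011

q0 | ....[0]0111   read 0 → write 1, move +1, go to q3
q3 | ....1[0]111   read 0 → write 1, move +1, go to q1
q1 | ....11[1]11   read 1 → write 0, move -1, go to q1
q1 | ....1[1]011   read 1 → write 0, move -1, go to q1
q1 | ....[1]0011   read 1 → write 0, move -1, go to q1
q1 | ...[.]00011   read . → write 0, move -1, go to q0
q0 | ..[.]000011   read . → write 1, move -1, go to q2
q2 | .[.]1000011   read . → write 0, move -1, go to qH
qH | [.]01000011
After 8 steps: state qH, head at -4, tape 01000011.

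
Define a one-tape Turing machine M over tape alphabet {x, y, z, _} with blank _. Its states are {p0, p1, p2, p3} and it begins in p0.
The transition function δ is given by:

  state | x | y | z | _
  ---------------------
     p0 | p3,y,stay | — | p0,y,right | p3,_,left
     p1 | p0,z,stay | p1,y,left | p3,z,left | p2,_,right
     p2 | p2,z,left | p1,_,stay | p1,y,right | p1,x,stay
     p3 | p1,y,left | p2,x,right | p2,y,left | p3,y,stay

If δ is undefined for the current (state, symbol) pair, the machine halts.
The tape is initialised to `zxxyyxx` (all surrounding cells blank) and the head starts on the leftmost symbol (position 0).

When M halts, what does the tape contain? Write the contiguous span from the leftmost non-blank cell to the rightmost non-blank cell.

state=p0 head=0 tape=[z]xxyyxx   (p0,z)→(p0,y,right)
state=p0 head=1 tape=y[x]xyyxx   (p0,x)→(p3,y,stay)
state=p3 head=1 tape=y[y]xyyxx   (p3,y)→(p2,x,right)
state=p2 head=2 tape=yx[x]yyxx   (p2,x)→(p2,z,left)
state=p2 head=1 tape=y[x]zyyxx   (p2,x)→(p2,z,left)
state=p2 head=0 tape=[y]zzyyxx   (p2,y)→(p1,_,stay)
state=p1 head=0 tape=[_]zzyyxx   (p1,_)→(p2,_,right)
state=p2 head=1 tape=_[z]zyyxx   (p2,z)→(p1,y,right)
state=p1 head=2 tape=_y[z]yyxx   (p1,z)→(p3,z,left)
state=p3 head=1 tape=_[y]zyyxx   (p3,y)→(p2,x,right)
state=p2 head=2 tape=_x[z]yyxx   (p2,z)→(p1,y,right)
state=p1 head=3 tape=_xy[y]yxx   (p1,y)→(p1,y,left)
state=p1 head=2 tape=_x[y]yyxx   (p1,y)→(p1,y,left)
state=p1 head=1 tape=_[x]yyyxx   (p1,x)→(p0,z,stay)
state=p0 head=1 tape=_[z]yyyxx   (p0,z)→(p0,y,right)
state=p0 head=2 tape=_y[y]yyxx
The non-blank tape span at halt is yyyyxx.

yyyyxx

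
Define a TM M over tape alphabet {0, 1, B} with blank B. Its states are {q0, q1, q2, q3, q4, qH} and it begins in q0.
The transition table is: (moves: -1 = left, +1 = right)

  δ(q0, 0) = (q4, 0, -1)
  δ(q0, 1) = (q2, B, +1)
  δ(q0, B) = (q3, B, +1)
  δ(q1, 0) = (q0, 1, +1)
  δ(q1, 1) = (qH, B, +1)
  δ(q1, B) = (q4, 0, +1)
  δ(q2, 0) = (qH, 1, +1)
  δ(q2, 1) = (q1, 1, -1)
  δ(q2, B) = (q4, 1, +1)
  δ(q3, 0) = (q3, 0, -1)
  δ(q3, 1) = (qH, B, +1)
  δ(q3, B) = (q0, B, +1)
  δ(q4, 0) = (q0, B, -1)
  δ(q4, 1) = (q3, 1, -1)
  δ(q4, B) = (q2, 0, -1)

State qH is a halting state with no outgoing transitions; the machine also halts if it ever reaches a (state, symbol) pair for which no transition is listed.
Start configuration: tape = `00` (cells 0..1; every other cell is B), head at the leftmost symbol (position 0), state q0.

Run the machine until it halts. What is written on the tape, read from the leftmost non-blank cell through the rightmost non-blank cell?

10

state=q0 head=0 tape=BB[0]0B   (q0,0)→(q4,0,-1)
state=q4 head=-1 tape=B[B]00B   (q4,B)→(q2,0,-1)
state=q2 head=-2 tape=[B]000B   (q2,B)→(q4,1,+1)
state=q4 head=-1 tape=1[0]00B   (q4,0)→(q0,B,-1)
state=q0 head=-2 tape=[1]B00B   (q0,1)→(q2,B,+1)
state=q2 head=-1 tape=B[B]00B   (q2,B)→(q4,1,+1)
state=q4 head=0 tape=B1[0]0B   (q4,0)→(q0,B,-1)
state=q0 head=-1 tape=B[1]B0B   (q0,1)→(q2,B,+1)
state=q2 head=0 tape=BB[B]0B   (q2,B)→(q4,1,+1)
state=q4 head=1 tape=BB1[0]B   (q4,0)→(q0,B,-1)
state=q0 head=0 tape=BB[1]BB   (q0,1)→(q2,B,+1)
state=q2 head=1 tape=BBB[B]B   (q2,B)→(q4,1,+1)
state=q4 head=2 tape=BBB1[B]   (q4,B)→(q2,0,-1)
state=q2 head=1 tape=BBB[1]0   (q2,1)→(q1,1,-1)
state=q1 head=0 tape=BB[B]10   (q1,B)→(q4,0,+1)
state=q4 head=1 tape=BB0[1]0   (q4,1)→(q3,1,-1)
state=q3 head=0 tape=BB[0]10   (q3,0)→(q3,0,-1)
state=q3 head=-1 tape=B[B]010   (q3,B)→(q0,B,+1)
state=q0 head=0 tape=BB[0]10   (q0,0)→(q4,0,-1)
state=q4 head=-1 tape=B[B]010   (q4,B)→(q2,0,-1)
state=q2 head=-2 tape=[B]0010   (q2,B)→(q4,1,+1)
state=q4 head=-1 tape=1[0]010   (q4,0)→(q0,B,-1)
state=q0 head=-2 tape=[1]B010   (q0,1)→(q2,B,+1)
state=q2 head=-1 tape=B[B]010   (q2,B)→(q4,1,+1)
state=q4 head=0 tape=B1[0]10   (q4,0)→(q0,B,-1)
state=q0 head=-1 tape=B[1]B10   (q0,1)→(q2,B,+1)
state=q2 head=0 tape=BB[B]10   (q2,B)→(q4,1,+1)
state=q4 head=1 tape=BB1[1]0   (q4,1)→(q3,1,-1)
state=q3 head=0 tape=BB[1]10   (q3,1)→(qH,B,+1)
state=qH head=1 tape=BBB[1]0
The non-blank tape span at halt is 10.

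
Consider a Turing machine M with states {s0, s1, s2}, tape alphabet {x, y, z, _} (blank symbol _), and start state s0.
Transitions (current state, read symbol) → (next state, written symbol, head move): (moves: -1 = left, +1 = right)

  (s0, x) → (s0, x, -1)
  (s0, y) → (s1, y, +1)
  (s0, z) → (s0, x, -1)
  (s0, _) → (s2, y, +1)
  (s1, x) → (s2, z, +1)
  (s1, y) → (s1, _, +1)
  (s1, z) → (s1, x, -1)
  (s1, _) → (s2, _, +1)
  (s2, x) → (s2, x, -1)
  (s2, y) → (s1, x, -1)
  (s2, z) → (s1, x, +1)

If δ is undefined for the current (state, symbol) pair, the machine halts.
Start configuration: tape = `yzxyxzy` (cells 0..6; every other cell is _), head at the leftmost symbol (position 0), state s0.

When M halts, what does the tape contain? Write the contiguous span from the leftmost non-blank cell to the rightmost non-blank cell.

state=s0 head=0 tape=[y]zxyxzy__   (s0,y)→(s1,y,+1)
state=s1 head=1 tape=y[z]xyxzy__   (s1,z)→(s1,x,-1)
state=s1 head=0 tape=[y]xxyxzy__   (s1,y)→(s1,_,+1)
state=s1 head=1 tape=_[x]xyxzy__   (s1,x)→(s2,z,+1)
state=s2 head=2 tape=_z[x]yxzy__   (s2,x)→(s2,x,-1)
state=s2 head=1 tape=_[z]xyxzy__   (s2,z)→(s1,x,+1)
state=s1 head=2 tape=_x[x]yxzy__   (s1,x)→(s2,z,+1)
state=s2 head=3 tape=_xz[y]xzy__   (s2,y)→(s1,x,-1)
state=s1 head=2 tape=_x[z]xxzy__   (s1,z)→(s1,x,-1)
state=s1 head=1 tape=_[x]xxxzy__   (s1,x)→(s2,z,+1)
state=s2 head=2 tape=_z[x]xxzy__   (s2,x)→(s2,x,-1)
state=s2 head=1 tape=_[z]xxxzy__   (s2,z)→(s1,x,+1)
state=s1 head=2 tape=_x[x]xxzy__   (s1,x)→(s2,z,+1)
state=s2 head=3 tape=_xz[x]xzy__   (s2,x)→(s2,x,-1)
state=s2 head=2 tape=_x[z]xxzy__   (s2,z)→(s1,x,+1)
state=s1 head=3 tape=_xx[x]xzy__   (s1,x)→(s2,z,+1)
state=s2 head=4 tape=_xxz[x]zy__   (s2,x)→(s2,x,-1)
state=s2 head=3 tape=_xx[z]xzy__   (s2,z)→(s1,x,+1)
state=s1 head=4 tape=_xxx[x]zy__   (s1,x)→(s2,z,+1)
state=s2 head=5 tape=_xxxz[z]y__   (s2,z)→(s1,x,+1)
state=s1 head=6 tape=_xxxzx[y]__   (s1,y)→(s1,_,+1)
state=s1 head=7 tape=_xxxzx_[_]_   (s1,_)→(s2,_,+1)
state=s2 head=8 tape=_xxxzx__[_]
The non-blank tape span at halt is xxxzx.

xxxzx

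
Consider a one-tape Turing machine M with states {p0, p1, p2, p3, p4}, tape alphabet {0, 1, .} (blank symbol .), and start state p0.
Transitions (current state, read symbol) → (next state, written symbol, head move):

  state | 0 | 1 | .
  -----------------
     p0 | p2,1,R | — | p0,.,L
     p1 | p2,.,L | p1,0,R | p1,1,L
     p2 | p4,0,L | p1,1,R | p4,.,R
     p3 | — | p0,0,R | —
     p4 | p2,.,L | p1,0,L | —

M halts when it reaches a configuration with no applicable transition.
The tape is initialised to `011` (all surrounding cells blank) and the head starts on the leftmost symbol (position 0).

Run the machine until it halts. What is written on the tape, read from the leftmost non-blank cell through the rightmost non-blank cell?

state=p0 head=0 tape=.[0]11..   (p0,0)→(p2,1,R)
state=p2 head=1 tape=.1[1]1..   (p2,1)→(p1,1,R)
state=p1 head=2 tape=.11[1]..   (p1,1)→(p1,0,R)
state=p1 head=3 tape=.110[.].   (p1,.)→(p1,1,L)
state=p1 head=2 tape=.11[0]1.   (p1,0)→(p2,.,L)
state=p2 head=1 tape=.1[1].1.   (p2,1)→(p1,1,R)
state=p1 head=2 tape=.11[.]1.   (p1,.)→(p1,1,L)
state=p1 head=1 tape=.1[1]11.   (p1,1)→(p1,0,R)
state=p1 head=2 tape=.10[1]1.   (p1,1)→(p1,0,R)
state=p1 head=3 tape=.100[1].   (p1,1)→(p1,0,R)
state=p1 head=4 tape=.1000[.]   (p1,.)→(p1,1,L)
state=p1 head=3 tape=.100[0]1   (p1,0)→(p2,.,L)
state=p2 head=2 tape=.10[0].1   (p2,0)→(p4,0,L)
state=p4 head=1 tape=.1[0]0.1   (p4,0)→(p2,.,L)
state=p2 head=0 tape=.[1].0.1   (p2,1)→(p1,1,R)
state=p1 head=1 tape=.1[.]0.1   (p1,.)→(p1,1,L)
state=p1 head=0 tape=.[1]10.1   (p1,1)→(p1,0,R)
state=p1 head=1 tape=.0[1]0.1   (p1,1)→(p1,0,R)
state=p1 head=2 tape=.00[0].1   (p1,0)→(p2,.,L)
state=p2 head=1 tape=.0[0]..1   (p2,0)→(p4,0,L)
state=p4 head=0 tape=.[0]0..1   (p4,0)→(p2,.,L)
state=p2 head=-1 tape=[.].0..1   (p2,.)→(p4,.,R)
state=p4 head=0 tape=.[.]0..1
The non-blank tape span at halt is 0..1.

0..1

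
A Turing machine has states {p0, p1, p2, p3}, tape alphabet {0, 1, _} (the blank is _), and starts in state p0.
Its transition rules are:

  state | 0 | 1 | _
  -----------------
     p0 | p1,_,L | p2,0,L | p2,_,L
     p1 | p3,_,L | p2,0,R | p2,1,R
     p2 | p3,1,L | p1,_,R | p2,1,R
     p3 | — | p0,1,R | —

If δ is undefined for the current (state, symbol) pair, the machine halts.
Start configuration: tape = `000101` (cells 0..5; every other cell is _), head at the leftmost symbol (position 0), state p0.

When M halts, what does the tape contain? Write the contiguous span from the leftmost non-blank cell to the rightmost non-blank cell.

state=p0 head=0 tape=_[0]00101   (p0,0)→(p1,_,L)
state=p1 head=-1 tape=[_]_00101   (p1,_)→(p2,1,R)
state=p2 head=0 tape=1[_]00101   (p2,_)→(p2,1,R)
state=p2 head=1 tape=11[0]0101   (p2,0)→(p3,1,L)
state=p3 head=0 tape=1[1]10101   (p3,1)→(p0,1,R)
state=p0 head=1 tape=11[1]0101   (p0,1)→(p2,0,L)
state=p2 head=0 tape=1[1]00101   (p2,1)→(p1,_,R)
state=p1 head=1 tape=1_[0]0101   (p1,0)→(p3,_,L)
state=p3 head=0 tape=1[_]_0101
The non-blank tape span at halt is 1__0101.

1__0101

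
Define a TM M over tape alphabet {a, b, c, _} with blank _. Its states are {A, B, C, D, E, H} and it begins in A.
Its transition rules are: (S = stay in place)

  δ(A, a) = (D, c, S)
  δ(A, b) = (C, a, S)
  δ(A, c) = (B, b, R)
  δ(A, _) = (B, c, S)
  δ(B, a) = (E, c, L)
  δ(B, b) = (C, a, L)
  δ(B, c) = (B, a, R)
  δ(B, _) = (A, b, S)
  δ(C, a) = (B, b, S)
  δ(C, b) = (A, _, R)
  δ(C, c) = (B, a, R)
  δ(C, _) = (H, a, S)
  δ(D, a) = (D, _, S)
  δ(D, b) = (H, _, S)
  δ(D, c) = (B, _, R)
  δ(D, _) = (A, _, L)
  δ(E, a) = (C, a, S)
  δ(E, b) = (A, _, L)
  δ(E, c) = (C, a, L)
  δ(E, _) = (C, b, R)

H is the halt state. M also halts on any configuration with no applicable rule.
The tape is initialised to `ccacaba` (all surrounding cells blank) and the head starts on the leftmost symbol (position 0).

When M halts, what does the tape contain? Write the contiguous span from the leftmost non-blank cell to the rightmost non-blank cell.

aaacba

A | [c]cacaba   read c → write b, move R, go to B
B | b[c]acaba   read c → write a, move R, go to B
B | ba[a]caba   read a → write c, move L, go to E
E | b[a]ccaba   read a → write a, move S, go to C
C | b[a]ccaba   read a → write b, move S, go to B
B | b[b]ccaba   read b → write a, move L, go to C
C | [b]accaba   read b → write _, move R, go to A
A | _[a]ccaba   read a → write c, move S, go to D
D | _[c]ccaba   read c → write _, move R, go to B
B | __[c]caba   read c → write a, move R, go to B
B | __a[c]aba   read c → write a, move R, go to B
B | __aa[a]ba   read a → write c, move L, go to E
E | __a[a]cba   read a → write a, move S, go to C
C | __a[a]cba   read a → write b, move S, go to B
B | __a[b]cba   read b → write a, move L, go to C
C | __[a]acba   read a → write b, move S, go to B
B | __[b]acba   read b → write a, move L, go to C
C | _[_]aacba   read _ → write a, move S, go to H
H | _[a]aacba
The non-blank tape span at halt is aaacba.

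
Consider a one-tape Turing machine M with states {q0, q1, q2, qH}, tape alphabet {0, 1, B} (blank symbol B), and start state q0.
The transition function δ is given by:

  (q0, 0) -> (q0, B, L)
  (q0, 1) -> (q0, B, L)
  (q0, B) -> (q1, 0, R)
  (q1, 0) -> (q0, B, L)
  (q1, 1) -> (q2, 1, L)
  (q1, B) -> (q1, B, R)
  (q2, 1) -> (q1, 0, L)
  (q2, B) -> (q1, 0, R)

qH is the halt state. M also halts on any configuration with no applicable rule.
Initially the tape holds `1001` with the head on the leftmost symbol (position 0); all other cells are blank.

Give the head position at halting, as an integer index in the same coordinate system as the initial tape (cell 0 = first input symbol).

q0 | B[1]001   read 1 → write B, move L, go to q0
q0 | [B]B001   read B → write 0, move R, go to q1
q1 | 0[B]001   read B → write B, move R, go to q1
q1 | 0B[0]01   read 0 → write B, move L, go to q0
q0 | 0[B]B01   read B → write 0, move R, go to q1
q1 | 00[B]01   read B → write B, move R, go to q1
q1 | 00B[0]1   read 0 → write B, move L, go to q0
q0 | 00[B]B1   read B → write 0, move R, go to q1
q1 | 000[B]1   read B → write B, move R, go to q1
q1 | 000B[1]   read 1 → write 1, move L, go to q2
q2 | 000[B]1   read B → write 0, move R, go to q1
q1 | 0000[1]   read 1 → write 1, move L, go to q2
q2 | 000[0]1
At halt the head is at cell 2.

2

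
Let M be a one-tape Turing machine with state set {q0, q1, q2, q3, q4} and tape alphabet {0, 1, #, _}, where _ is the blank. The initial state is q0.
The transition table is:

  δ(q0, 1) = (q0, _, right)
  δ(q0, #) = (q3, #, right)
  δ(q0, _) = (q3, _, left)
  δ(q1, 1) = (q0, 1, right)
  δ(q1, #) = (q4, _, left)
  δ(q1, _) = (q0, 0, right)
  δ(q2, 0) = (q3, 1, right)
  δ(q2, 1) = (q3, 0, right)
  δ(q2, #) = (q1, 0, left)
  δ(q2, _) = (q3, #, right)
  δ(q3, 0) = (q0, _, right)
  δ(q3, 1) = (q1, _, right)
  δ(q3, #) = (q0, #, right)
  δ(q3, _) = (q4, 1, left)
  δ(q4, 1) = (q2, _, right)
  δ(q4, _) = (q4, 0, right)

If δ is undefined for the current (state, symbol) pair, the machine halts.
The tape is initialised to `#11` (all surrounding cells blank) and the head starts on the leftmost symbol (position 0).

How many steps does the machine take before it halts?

14

state=q0 head=0 tape=[#]11___   (q0,#)→(q3,#,right)
state=q3 head=1 tape=#[1]1___   (q3,1)→(q1,_,right)
state=q1 head=2 tape=#_[1]___   (q1,1)→(q0,1,right)
state=q0 head=3 tape=#_1[_]__   (q0,_)→(q3,_,left)
state=q3 head=2 tape=#_[1]___   (q3,1)→(q1,_,right)
state=q1 head=3 tape=#__[_]__   (q1,_)→(q0,0,right)
state=q0 head=4 tape=#__0[_]_   (q0,_)→(q3,_,left)
state=q3 head=3 tape=#__[0]__   (q3,0)→(q0,_,right)
state=q0 head=4 tape=#___[_]_   (q0,_)→(q3,_,left)
state=q3 head=3 tape=#__[_]__   (q3,_)→(q4,1,left)
state=q4 head=2 tape=#_[_]1__   (q4,_)→(q4,0,right)
state=q4 head=3 tape=#_0[1]__   (q4,1)→(q2,_,right)
state=q2 head=4 tape=#_0_[_]_   (q2,_)→(q3,#,right)
state=q3 head=5 tape=#_0_#[_]   (q3,_)→(q4,1,left)
state=q4 head=4 tape=#_0_[#]1
M halts after 14 transitions.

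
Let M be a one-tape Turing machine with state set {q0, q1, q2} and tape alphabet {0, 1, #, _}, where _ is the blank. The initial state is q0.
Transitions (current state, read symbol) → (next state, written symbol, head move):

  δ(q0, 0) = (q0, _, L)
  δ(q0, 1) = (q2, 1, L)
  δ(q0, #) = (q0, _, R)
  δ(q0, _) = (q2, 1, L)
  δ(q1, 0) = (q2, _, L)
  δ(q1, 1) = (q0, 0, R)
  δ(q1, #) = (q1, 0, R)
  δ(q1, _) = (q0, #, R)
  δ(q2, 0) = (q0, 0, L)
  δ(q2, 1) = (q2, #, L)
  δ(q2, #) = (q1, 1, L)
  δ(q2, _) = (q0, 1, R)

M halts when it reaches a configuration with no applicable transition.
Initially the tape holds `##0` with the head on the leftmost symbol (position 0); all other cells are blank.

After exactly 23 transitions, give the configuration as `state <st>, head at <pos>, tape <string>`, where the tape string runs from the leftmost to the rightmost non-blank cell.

q0 | __[#]#0   read # → write _, move R, go to q0
q0 | ___[#]0   read # → write _, move R, go to q0
q0 | ____[0]   read 0 → write _, move L, go to q0
q0 | ___[_]_   read _ → write 1, move L, go to q2
q2 | __[_]1_   read _ → write 1, move R, go to q0
q0 | __1[1]_   read 1 → write 1, move L, go to q2
q2 | __[1]1_   read 1 → write #, move L, go to q2
q2 | _[_]#1_   read _ → write 1, move R, go to q0
q0 | _1[#]1_   read # → write _, move R, go to q0
q0 | _1_[1]_   read 1 → write 1, move L, go to q2
q2 | _1[_]1_   read _ → write 1, move R, go to q0
q0 | _11[1]_   read 1 → write 1, move L, go to q2
q2 | _1[1]1_   read 1 → write #, move L, go to q2
q2 | _[1]#1_   read 1 → write #, move L, go to q2
q2 | [_]##1_   read _ → write 1, move R, go to q0
q0 | 1[#]#1_   read # → write _, move R, go to q0
q0 | 1_[#]1_   read # → write _, move R, go to q0
q0 | 1__[1]_   read 1 → write 1, move L, go to q2
q2 | 1_[_]1_   read _ → write 1, move R, go to q0
q0 | 1_1[1]_   read 1 → write 1, move L, go to q2
q2 | 1_[1]1_   read 1 → write #, move L, go to q2
q2 | 1[_]#1_   read _ → write 1, move R, go to q0
q0 | 11[#]1_   read # → write _, move R, go to q0
q0 | 11_[1]_
After 23 steps: state q0, head at 1, tape 11_1.

state q0, head at 1, tape 11_1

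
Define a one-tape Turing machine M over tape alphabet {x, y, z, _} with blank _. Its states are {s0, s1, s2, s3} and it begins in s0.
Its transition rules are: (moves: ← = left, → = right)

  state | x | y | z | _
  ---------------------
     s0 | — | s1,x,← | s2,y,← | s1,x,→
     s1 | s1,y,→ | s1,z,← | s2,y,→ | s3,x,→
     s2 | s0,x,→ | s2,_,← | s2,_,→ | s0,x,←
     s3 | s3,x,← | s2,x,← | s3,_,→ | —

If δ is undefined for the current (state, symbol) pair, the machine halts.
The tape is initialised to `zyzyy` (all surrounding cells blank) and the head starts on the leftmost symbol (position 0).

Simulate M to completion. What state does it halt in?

s3

state=s0 head=0 tape=___[z]yzyy   (s0,z)→(s2,y,←)
state=s2 head=-1 tape=__[_]yyzyy   (s2,_)→(s0,x,←)
state=s0 head=-2 tape=_[_]xyyzyy   (s0,_)→(s1,x,→)
state=s1 head=-1 tape=_x[x]yyzyy   (s1,x)→(s1,y,→)
state=s1 head=0 tape=_xy[y]yzyy   (s1,y)→(s1,z,←)
state=s1 head=-1 tape=_x[y]zyzyy   (s1,y)→(s1,z,←)
state=s1 head=-2 tape=_[x]zzyzyy   (s1,x)→(s1,y,→)
state=s1 head=-1 tape=_y[z]zyzyy   (s1,z)→(s2,y,→)
state=s2 head=0 tape=_yy[z]yzyy   (s2,z)→(s2,_,→)
state=s2 head=1 tape=_yy_[y]zyy   (s2,y)→(s2,_,←)
state=s2 head=0 tape=_yy[_]_zyy   (s2,_)→(s0,x,←)
state=s0 head=-1 tape=_y[y]x_zyy   (s0,y)→(s1,x,←)
state=s1 head=-2 tape=_[y]xx_zyy   (s1,y)→(s1,z,←)
state=s1 head=-3 tape=[_]zxx_zyy   (s1,_)→(s3,x,→)
state=s3 head=-2 tape=x[z]xx_zyy   (s3,z)→(s3,_,→)
state=s3 head=-1 tape=x_[x]x_zyy   (s3,x)→(s3,x,←)
state=s3 head=-2 tape=x[_]xx_zyy
No transition is defined for (s3, _); M halts in state s3.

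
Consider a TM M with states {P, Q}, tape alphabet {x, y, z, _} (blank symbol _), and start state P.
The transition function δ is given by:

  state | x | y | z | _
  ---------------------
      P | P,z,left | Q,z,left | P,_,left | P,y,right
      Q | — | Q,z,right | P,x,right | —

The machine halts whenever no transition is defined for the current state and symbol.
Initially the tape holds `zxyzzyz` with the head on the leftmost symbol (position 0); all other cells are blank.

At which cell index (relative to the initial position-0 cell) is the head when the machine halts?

-1

state=P head=0 tape=__[z]xyzzyz   (P,z)→(P,_,left)
state=P head=-1 tape=_[_]_xyzzyz   (P,_)→(P,y,right)
state=P head=0 tape=_y[_]xyzzyz   (P,_)→(P,y,right)
state=P head=1 tape=_yy[x]yzzyz   (P,x)→(P,z,left)
state=P head=0 tape=_y[y]zyzzyz   (P,y)→(Q,z,left)
state=Q head=-1 tape=_[y]zzyzzyz   (Q,y)→(Q,z,right)
state=Q head=0 tape=_z[z]zyzzyz   (Q,z)→(P,x,right)
state=P head=1 tape=_zx[z]yzzyz   (P,z)→(P,_,left)
state=P head=0 tape=_z[x]_yzzyz   (P,x)→(P,z,left)
state=P head=-1 tape=_[z]z_yzzyz   (P,z)→(P,_,left)
state=P head=-2 tape=[_]_z_yzzyz   (P,_)→(P,y,right)
state=P head=-1 tape=y[_]z_yzzyz   (P,_)→(P,y,right)
state=P head=0 tape=yy[z]_yzzyz   (P,z)→(P,_,left)
state=P head=-1 tape=y[y]__yzzyz   (P,y)→(Q,z,left)
state=Q head=-2 tape=[y]z__yzzyz   (Q,y)→(Q,z,right)
state=Q head=-1 tape=z[z]__yzzyz   (Q,z)→(P,x,right)
state=P head=0 tape=zx[_]_yzzyz   (P,_)→(P,y,right)
state=P head=1 tape=zxy[_]yzzyz   (P,_)→(P,y,right)
state=P head=2 tape=zxyy[y]zzyz   (P,y)→(Q,z,left)
state=Q head=1 tape=zxy[y]zzzyz   (Q,y)→(Q,z,right)
state=Q head=2 tape=zxyz[z]zzyz   (Q,z)→(P,x,right)
state=P head=3 tape=zxyzx[z]zyz   (P,z)→(P,_,left)
state=P head=2 tape=zxyz[x]_zyz   (P,x)→(P,z,left)
state=P head=1 tape=zxy[z]z_zyz   (P,z)→(P,_,left)
state=P head=0 tape=zx[y]_z_zyz   (P,y)→(Q,z,left)
state=Q head=-1 tape=z[x]z_z_zyz
At halt the head is at cell -1.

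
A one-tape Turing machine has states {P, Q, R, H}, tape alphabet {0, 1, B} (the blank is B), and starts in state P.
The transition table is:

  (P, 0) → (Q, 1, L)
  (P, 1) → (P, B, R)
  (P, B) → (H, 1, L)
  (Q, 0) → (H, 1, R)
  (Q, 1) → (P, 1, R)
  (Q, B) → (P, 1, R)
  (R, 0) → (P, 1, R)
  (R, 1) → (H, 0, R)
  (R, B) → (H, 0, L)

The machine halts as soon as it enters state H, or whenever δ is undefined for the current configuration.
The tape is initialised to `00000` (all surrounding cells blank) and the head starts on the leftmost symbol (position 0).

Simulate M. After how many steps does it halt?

16

state=P head=0 tape=B[0]0000B   (P,0)→(Q,1,L)
state=Q head=-1 tape=[B]10000B   (Q,B)→(P,1,R)
state=P head=0 tape=1[1]0000B   (P,1)→(P,B,R)
state=P head=1 tape=1B[0]000B   (P,0)→(Q,1,L)
state=Q head=0 tape=1[B]1000B   (Q,B)→(P,1,R)
state=P head=1 tape=11[1]000B   (P,1)→(P,B,R)
state=P head=2 tape=11B[0]00B   (P,0)→(Q,1,L)
state=Q head=1 tape=11[B]100B   (Q,B)→(P,1,R)
state=P head=2 tape=111[1]00B   (P,1)→(P,B,R)
state=P head=3 tape=111B[0]0B   (P,0)→(Q,1,L)
state=Q head=2 tape=111[B]10B   (Q,B)→(P,1,R)
state=P head=3 tape=1111[1]0B   (P,1)→(P,B,R)
state=P head=4 tape=1111B[0]B   (P,0)→(Q,1,L)
state=Q head=3 tape=1111[B]1B   (Q,B)→(P,1,R)
state=P head=4 tape=11111[1]B   (P,1)→(P,B,R)
state=P head=5 tape=11111B[B]   (P,B)→(H,1,L)
state=H head=4 tape=11111[B]1
M halts after 16 transitions.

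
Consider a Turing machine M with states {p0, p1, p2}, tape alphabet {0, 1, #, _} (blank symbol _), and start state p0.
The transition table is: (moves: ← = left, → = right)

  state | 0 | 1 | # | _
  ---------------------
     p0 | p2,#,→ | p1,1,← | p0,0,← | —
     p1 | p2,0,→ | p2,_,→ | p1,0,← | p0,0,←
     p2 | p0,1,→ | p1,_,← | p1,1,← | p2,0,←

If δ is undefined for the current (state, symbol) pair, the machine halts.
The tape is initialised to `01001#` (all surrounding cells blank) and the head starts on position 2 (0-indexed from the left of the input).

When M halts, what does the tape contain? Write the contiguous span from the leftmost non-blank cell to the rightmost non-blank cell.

p0 | __01[0]01#   read 0 → write #, move →, go to p2
p2 | __01#[0]1#   read 0 → write 1, move →, go to p0
p0 | __01#1[1]#   read 1 → write 1, move ←, go to p1
p1 | __01#[1]1#   read 1 → write _, move →, go to p2
p2 | __01#_[1]#   read 1 → write _, move ←, go to p1
p1 | __01#[_]_#   read _ → write 0, move ←, go to p0
p0 | __01[#]0_#   read # → write 0, move ←, go to p0
p0 | __0[1]00_#   read 1 → write 1, move ←, go to p1
p1 | __[0]100_#   read 0 → write 0, move →, go to p2
p2 | __0[1]00_#   read 1 → write _, move ←, go to p1
p1 | __[0]_00_#   read 0 → write 0, move →, go to p2
p2 | __0[_]00_#   read _ → write 0, move ←, go to p2
p2 | __[0]000_#   read 0 → write 1, move →, go to p0
p0 | __1[0]00_#   read 0 → write #, move →, go to p2
p2 | __1#[0]0_#   read 0 → write 1, move →, go to p0
p0 | __1#1[0]_#   read 0 → write #, move →, go to p2
p2 | __1#1#[_]#   read _ → write 0, move ←, go to p2
p2 | __1#1[#]0#   read # → write 1, move ←, go to p1
p1 | __1#[1]10#   read 1 → write _, move →, go to p2
p2 | __1#_[1]0#   read 1 → write _, move ←, go to p1
p1 | __1#[_]_0#   read _ → write 0, move ←, go to p0
p0 | __1[#]0_0#   read # → write 0, move ←, go to p0
p0 | __[1]00_0#   read 1 → write 1, move ←, go to p1
p1 | _[_]100_0#   read _ → write 0, move ←, go to p0
p0 | [_]0100_0#
The non-blank tape span at halt is 0100_0#.

0100_0#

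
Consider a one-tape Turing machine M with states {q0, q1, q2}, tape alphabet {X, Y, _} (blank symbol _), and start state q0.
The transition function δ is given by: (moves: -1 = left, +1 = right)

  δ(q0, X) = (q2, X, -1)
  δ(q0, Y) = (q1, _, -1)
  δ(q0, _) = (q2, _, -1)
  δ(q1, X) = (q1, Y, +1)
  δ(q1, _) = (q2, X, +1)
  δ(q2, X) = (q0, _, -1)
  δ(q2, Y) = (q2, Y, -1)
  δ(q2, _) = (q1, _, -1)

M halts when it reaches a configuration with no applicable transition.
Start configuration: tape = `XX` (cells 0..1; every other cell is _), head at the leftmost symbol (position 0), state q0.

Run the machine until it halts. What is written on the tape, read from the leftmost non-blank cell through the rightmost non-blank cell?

Y__YX_X

q0 | _____[X]X   read X → write X, move -1, go to q2
q2 | ____[_]XX   read _ → write _, move -1, go to q1
q1 | ___[_]_XX   read _ → write X, move +1, go to q2
q2 | ___X[_]XX   read _ → write _, move -1, go to q1
q1 | ___[X]_XX   read X → write Y, move +1, go to q1
q1 | ___Y[_]XX   read _ → write X, move +1, go to q2
q2 | ___YX[X]X   read X → write _, move -1, go to q0
q0 | ___Y[X]_X   read X → write X, move -1, go to q2
q2 | ___[Y]X_X   read Y → write Y, move -1, go to q2
q2 | __[_]YX_X   read _ → write _, move -1, go to q1
q1 | _[_]_YX_X   read _ → write X, move +1, go to q2
q2 | _X[_]YX_X   read _ → write _, move -1, go to q1
q1 | _[X]_YX_X   read X → write Y, move +1, go to q1
q1 | _Y[_]YX_X   read _ → write X, move +1, go to q2
q2 | _YX[Y]X_X   read Y → write Y, move -1, go to q2
q2 | _Y[X]YX_X   read X → write _, move -1, go to q0
q0 | _[Y]_YX_X   read Y → write _, move -1, go to q1
q1 | [_]__YX_X   read _ → write X, move +1, go to q2
q2 | X[_]_YX_X   read _ → write _, move -1, go to q1
q1 | [X]__YX_X   read X → write Y, move +1, go to q1
q1 | Y[_]_YX_X   read _ → write X, move +1, go to q2
q2 | YX[_]YX_X   read _ → write _, move -1, go to q1
q1 | Y[X]_YX_X   read X → write Y, move +1, go to q1
q1 | YY[_]YX_X   read _ → write X, move +1, go to q2
q2 | YYX[Y]X_X   read Y → write Y, move -1, go to q2
q2 | YY[X]YX_X   read X → write _, move -1, go to q0
q0 | Y[Y]_YX_X   read Y → write _, move -1, go to q1
q1 | [Y]__YX_X
The non-blank tape span at halt is Y__YX_X.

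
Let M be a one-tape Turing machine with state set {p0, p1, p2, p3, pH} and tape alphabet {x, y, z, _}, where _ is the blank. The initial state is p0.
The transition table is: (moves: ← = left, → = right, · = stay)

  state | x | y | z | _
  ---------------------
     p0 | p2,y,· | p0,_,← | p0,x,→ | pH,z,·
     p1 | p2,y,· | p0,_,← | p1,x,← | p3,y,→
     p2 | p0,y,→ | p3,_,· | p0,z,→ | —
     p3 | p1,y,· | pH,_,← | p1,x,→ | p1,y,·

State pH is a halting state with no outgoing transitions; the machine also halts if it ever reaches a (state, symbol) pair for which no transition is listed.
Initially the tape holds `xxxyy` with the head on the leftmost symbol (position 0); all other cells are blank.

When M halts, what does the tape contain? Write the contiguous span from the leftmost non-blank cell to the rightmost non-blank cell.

state=p0 head=0 tape=_[x]xxyy   (p0,x)→(p2,y,·)
state=p2 head=0 tape=_[y]xxyy   (p2,y)→(p3,_,·)
state=p3 head=0 tape=_[_]xxyy   (p3,_)→(p1,y,·)
state=p1 head=0 tape=_[y]xxyy   (p1,y)→(p0,_,←)
state=p0 head=-1 tape=[_]_xxyy   (p0,_)→(pH,z,·)
state=pH head=-1 tape=[z]_xxyy
The non-blank tape span at halt is z_xxyy.

z_xxyy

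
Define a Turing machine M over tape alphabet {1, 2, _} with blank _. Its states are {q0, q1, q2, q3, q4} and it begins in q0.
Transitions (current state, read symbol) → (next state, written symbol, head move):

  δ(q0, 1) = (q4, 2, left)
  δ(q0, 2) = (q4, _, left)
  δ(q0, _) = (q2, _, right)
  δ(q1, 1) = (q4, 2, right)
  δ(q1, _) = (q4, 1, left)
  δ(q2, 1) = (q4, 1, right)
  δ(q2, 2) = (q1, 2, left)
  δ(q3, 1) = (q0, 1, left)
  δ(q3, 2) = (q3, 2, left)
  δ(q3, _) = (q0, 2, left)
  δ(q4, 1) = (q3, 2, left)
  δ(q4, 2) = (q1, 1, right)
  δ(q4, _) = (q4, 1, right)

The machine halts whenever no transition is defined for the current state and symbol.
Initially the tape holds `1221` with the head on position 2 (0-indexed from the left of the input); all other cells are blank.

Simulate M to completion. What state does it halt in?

state=q0 head=2 tape=_12[2]1   (q0,2)→(q4,_,left)
state=q4 head=1 tape=_1[2]_1   (q4,2)→(q1,1,right)
state=q1 head=2 tape=_11[_]1   (q1,_)→(q4,1,left)
state=q4 head=1 tape=_1[1]11   (q4,1)→(q3,2,left)
state=q3 head=0 tape=_[1]211   (q3,1)→(q0,1,left)
state=q0 head=-1 tape=[_]1211   (q0,_)→(q2,_,right)
state=q2 head=0 tape=_[1]211   (q2,1)→(q4,1,right)
state=q4 head=1 tape=_1[2]11   (q4,2)→(q1,1,right)
state=q1 head=2 tape=_11[1]1   (q1,1)→(q4,2,right)
state=q4 head=3 tape=_112[1]   (q4,1)→(q3,2,left)
state=q3 head=2 tape=_11[2]2   (q3,2)→(q3,2,left)
state=q3 head=1 tape=_1[1]22   (q3,1)→(q0,1,left)
state=q0 head=0 tape=_[1]122   (q0,1)→(q4,2,left)
state=q4 head=-1 tape=[_]2122   (q4,_)→(q4,1,right)
state=q4 head=0 tape=1[2]122   (q4,2)→(q1,1,right)
state=q1 head=1 tape=11[1]22   (q1,1)→(q4,2,right)
state=q4 head=2 tape=112[2]2   (q4,2)→(q1,1,right)
state=q1 head=3 tape=1121[2]
No transition is defined for (q1, 2); M halts in state q1.

q1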